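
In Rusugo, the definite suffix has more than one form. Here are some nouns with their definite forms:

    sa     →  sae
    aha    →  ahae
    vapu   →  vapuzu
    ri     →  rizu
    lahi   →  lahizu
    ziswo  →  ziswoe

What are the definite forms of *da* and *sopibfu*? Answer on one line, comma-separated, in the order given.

dae, sopibfuzu

The suffix is conditioned by the last vowel: -zu when the last vowel of the stem is a high vowel (*vapu*, *ri*, *lahi*); -e when the last vowel of the stem is a non-high vowel (*sa*, *aha*, *ziswo*).
*da* — last vowel /a/ (a non-high vowel) → -e → *dae*.
*sopibfu* — last vowel /u/ (a high vowel) → -zu → *sopibfuzu*.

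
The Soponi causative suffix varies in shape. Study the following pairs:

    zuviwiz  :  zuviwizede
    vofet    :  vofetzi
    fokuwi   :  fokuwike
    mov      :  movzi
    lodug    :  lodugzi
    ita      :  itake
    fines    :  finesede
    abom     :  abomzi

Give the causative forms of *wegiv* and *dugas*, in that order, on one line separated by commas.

wegivzi, dugasede

The suffix is conditioned by the final sound: -ede when the stem ends in a sibilant (*zuviwiz*, *fines*); -zi when the stem ends in a non-sibilant consonant (*vofet*, *mov*, *lodug*, *abom*); -ke when the stem ends in a vowel (*fokuwi*, *ita*).
*wegiv* — final sound /v/ (a non-sibilant consonant) → -zi → *wegivzi*.
The final sound of *dugas* is /s/, which is a sibilant, so the suffix is -ede, giving *dugasede*.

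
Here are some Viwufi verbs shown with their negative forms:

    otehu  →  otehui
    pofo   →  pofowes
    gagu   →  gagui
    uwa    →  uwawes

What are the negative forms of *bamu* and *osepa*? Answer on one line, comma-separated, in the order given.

bamui, osepawes

The alternation tracks the last vowel of the stem — -i when the last vowel of the stem is a high vowel (*otehu*, *gagu*); -wes when the last vowel of the stem is a non-high vowel (*pofo*, *uwa*).
Since the last vowel of *bamu* is /u/ (a high vowel), it takes -i, giving *bamui*.
*osepa*: last vowel = /a/, a non-high vowel → -wes → *osepawes*.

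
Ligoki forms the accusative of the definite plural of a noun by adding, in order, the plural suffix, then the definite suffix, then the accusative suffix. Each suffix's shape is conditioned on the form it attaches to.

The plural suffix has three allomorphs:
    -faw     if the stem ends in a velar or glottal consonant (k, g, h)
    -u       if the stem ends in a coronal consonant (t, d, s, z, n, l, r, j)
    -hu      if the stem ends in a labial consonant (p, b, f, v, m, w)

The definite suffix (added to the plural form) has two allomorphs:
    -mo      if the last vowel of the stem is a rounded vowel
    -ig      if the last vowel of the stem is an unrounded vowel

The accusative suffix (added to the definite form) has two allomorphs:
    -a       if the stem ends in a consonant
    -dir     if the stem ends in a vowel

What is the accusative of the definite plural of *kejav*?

kejavhumodir

*kejav*: final consonant = /v/, labial → -hu → *kejavhu*.
Since the last vowel of the plural form *kejavhu* is /u/ (a rounded vowel), it takes -mo, giving *kejavhumo*.
The definite form *kejavhumo* — final sound /o/ (a vowel) → -dir → *kejavhumodir*.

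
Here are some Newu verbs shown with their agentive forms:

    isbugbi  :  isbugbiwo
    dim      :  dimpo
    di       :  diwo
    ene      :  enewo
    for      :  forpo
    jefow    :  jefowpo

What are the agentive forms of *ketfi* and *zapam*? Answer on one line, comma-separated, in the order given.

ketfiwo, zapampo

Looking at the final sound of each stem: -po when the stem ends in a consonant (*dim*, *for*, *jefow*); -wo when the stem ends in a vowel (*isbugbi*, *di*, *ene*).
The final sound of *ketfi* is /i/, which is a vowel, so the suffix is -wo, giving *ketfiwo*.
*zapam*: final sound = /m/, a consonant → -po → *zapampo*.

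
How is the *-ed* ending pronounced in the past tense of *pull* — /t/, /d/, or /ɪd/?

/d/

The stem *pull* ends in a voiced sound other than /d/.
The -ed suffix is realized as /ɪd/ after /t, d/; as /t/ after other voiceless consonants; and as /d/ after other voiced sounds.
So -ed on *pull* is pronounced /d/.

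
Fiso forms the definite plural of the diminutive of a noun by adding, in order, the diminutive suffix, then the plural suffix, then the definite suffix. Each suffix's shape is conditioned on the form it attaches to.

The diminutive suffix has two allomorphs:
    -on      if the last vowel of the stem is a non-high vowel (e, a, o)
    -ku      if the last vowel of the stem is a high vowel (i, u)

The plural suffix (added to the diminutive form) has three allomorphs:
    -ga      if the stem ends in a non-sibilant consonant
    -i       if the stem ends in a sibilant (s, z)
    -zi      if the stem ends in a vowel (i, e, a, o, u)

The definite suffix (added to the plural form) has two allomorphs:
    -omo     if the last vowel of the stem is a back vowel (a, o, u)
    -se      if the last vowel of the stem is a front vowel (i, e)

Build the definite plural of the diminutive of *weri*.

Since the last vowel of *weri* is /i/ (a high vowel), it takes -ku, giving *weriku*.
The diminutive form *weriku* — final sound /u/ (a vowel) → -zi → *werikuzi*.
The plural form *werikuzi* — last vowel /i/ (a front vowel) → -se → *werikuzise*.

werikuzise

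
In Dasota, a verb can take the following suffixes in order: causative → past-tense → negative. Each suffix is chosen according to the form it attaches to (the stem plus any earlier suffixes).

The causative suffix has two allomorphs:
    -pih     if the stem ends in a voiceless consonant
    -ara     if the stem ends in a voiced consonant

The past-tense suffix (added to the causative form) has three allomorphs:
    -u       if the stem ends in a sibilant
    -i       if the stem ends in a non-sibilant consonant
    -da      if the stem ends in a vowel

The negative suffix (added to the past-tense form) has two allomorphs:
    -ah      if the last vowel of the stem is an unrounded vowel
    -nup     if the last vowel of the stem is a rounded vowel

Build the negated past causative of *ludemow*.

ludemowaradaah

*ludemow*: final consonant = /w/, voiced → -ara → *ludemowara*.
Since the final sound of the causative form *ludemowara* is /a/ (a vowel), it takes -da, giving *ludemowarada*.
The past-tense form *ludemowarada*: last vowel = /a/, an unrounded vowel → -ah → *ludemowaradaah*.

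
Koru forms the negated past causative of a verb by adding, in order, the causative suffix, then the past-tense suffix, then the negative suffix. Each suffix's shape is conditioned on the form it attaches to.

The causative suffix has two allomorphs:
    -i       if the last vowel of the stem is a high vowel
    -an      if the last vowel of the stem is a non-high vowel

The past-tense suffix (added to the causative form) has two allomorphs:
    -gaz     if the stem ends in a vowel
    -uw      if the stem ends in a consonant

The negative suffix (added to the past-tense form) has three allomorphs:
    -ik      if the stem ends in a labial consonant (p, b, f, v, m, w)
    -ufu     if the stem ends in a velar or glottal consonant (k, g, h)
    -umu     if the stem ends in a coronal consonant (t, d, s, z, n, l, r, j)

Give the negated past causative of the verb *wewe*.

weweanuwik

The last vowel of *wewe* is /e/, which is a non-high vowel, so the causative suffix is -an, giving *wewean*.
Since the final sound of the causative form *wewean* is /n/ (a consonant), it takes -uw, giving *weweanuw*.
The past-tense form *weweanuw*: final consonant = /w/, labial → -ik → *weweanuwik*.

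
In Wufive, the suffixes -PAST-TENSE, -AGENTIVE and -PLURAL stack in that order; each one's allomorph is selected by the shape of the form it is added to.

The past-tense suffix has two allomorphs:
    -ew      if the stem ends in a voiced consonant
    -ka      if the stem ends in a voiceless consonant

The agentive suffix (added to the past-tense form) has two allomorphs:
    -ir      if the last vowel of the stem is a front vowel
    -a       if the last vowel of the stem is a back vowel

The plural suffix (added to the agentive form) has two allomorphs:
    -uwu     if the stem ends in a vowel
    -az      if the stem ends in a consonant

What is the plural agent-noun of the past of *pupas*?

*pupas*: final consonant = /s/, voiceless → -ka → *pupaska*.
The past-tense form *pupaska*: last vowel = /a/, a back vowel → -a → *pupaskaa*.
Since the final sound of the agentive form *pupaskaa* is /a/ (a vowel), it takes -uwu, giving *pupaskaauwu*.

pupaskaauwu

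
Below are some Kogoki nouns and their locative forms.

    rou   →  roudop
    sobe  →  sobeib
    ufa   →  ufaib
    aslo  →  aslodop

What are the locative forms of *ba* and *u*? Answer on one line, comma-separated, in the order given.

baib, udop

The alternation tracks the last vowel of the stem — -dop when the last vowel of the stem is a rounded vowel (*rou*, *aslo*); -ib when the last vowel of the stem is an unrounded vowel (*sobe*, *ufa*).
The last vowel of *ba* is /a/, which is an unrounded vowel, so the suffix is -ib, giving *baib*.
The last vowel of *u* is /u/, which is a rounded vowel, so the suffix is -dop, giving *udop*.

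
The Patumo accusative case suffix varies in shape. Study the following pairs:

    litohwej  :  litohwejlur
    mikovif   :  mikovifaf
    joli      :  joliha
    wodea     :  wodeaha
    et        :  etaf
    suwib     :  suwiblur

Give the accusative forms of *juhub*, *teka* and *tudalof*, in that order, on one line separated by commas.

juhublur, tekaha, tudalofaf

The pattern is voicing of the final sound: -af when the stem ends in a voiceless consonant (*mikovif*, *et*); -lur when the stem ends in a voiced consonant (*litohwej*, *suwib*); -ha when the stem ends in a vowel (*joli*, *wodea*).
The final sound of *juhub* is /b/, which is a voiced consonant, so the suffix is -lur, giving *juhublur*.
*teka* — final sound /a/ (a vowel) → -ha → *tekaha*.
Since the final sound of *tudalof* is /f/ (a voiceless consonant), it takes -af, giving *tudalofaf*.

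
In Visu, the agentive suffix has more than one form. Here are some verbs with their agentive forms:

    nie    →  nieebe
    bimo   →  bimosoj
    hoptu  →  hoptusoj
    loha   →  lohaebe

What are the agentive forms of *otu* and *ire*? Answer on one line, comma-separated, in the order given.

otusoj, ireebe

The alternation tracks the last vowel of the stem — -soj when the last vowel of the stem is a rounded vowel (*bimo*, *hoptu*); -ebe when the last vowel of the stem is an unrounded vowel (*nie*, *loha*).
Since the last vowel of *otu* is /u/ (a rounded vowel), it takes -soj, giving *otusoj*.
Since the last vowel of *ire* is /e/ (an unrounded vowel), it takes -ebe, giving *ireebe*.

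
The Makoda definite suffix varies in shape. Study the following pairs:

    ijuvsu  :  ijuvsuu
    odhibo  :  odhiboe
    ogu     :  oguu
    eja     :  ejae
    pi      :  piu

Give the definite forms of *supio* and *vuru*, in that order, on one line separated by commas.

supioe, vuruu

The suffix is conditioned by the last vowel: -u when the last vowel of the stem is a high vowel (*ijuvsu*, *ogu*, *pi*); -e when the last vowel of the stem is a non-high vowel (*odhibo*, *eja*).
Since the last vowel of *supio* is /o/ (a non-high vowel), it takes -e, giving *supioe*.
Since the last vowel of *vuru* is /u/ (a high vowel), it takes -u, giving *vuruu*.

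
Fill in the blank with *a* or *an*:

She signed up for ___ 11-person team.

an

The indefinite article is chosen by the initial *sound* of the following word, not its spelling.
The number *11* is spoken "eleven", beginning with /ɪˈlɛvən/ — a vowel sound.
So the article is *an*: She signed up for an 11-person team.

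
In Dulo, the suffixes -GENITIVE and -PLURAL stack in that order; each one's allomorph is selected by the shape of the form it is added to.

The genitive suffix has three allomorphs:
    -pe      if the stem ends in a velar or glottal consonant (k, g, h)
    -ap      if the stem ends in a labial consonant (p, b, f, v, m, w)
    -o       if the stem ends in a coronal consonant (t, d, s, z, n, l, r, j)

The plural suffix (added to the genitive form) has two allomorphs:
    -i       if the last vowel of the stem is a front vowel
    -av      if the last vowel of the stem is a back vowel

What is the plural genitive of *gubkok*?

The final consonant of *gubkok* is /k/, which is velar/glottal, so the genitive suffix is -pe, giving *gubkokpe*.
The genitive form *gubkokpe*: last vowel = /e/, a front vowel → -i → *gubkokpei*.

gubkokpei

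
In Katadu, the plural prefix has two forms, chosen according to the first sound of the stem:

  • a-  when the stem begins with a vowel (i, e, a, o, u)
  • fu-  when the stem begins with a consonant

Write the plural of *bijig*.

Since the first sound of *bijig* is /b/ (a consonant), it takes fu-, giving *fubijig*.

fubijig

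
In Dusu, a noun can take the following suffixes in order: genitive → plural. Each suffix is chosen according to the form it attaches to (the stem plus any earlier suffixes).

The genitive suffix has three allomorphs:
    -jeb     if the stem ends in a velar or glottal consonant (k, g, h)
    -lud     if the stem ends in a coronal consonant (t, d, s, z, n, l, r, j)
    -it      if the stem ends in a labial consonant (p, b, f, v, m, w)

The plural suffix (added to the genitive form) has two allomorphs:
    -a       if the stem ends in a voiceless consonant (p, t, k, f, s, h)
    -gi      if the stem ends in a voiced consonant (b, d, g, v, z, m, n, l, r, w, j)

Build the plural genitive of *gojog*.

Since the final consonant of *gojog* is /g/ (velar/glottal), it takes -jeb, giving *gojogjeb*.
The genitive form *gojogjeb*: final consonant = /b/, voiced → -gi → *gojogjebgi*.

gojogjebgi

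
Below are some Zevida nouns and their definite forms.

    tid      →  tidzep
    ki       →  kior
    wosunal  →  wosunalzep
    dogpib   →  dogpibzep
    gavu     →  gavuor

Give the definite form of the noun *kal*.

The suffix is conditioned by the final sound: -zep when the stem ends in a consonant (*tid*, *wosunal*, *dogpib*); -or when the stem ends in a vowel (*ki*, *gavu*).
Since the final sound of *kal* is /l/ (a consonant), it takes -zep, giving *kalzep*.

kalzep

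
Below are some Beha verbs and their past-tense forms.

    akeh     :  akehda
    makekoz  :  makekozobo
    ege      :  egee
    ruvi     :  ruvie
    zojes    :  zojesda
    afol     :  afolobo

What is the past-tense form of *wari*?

warie

The alternation tracks the final sound of the stem — -da when the stem ends in a voiceless consonant (*akeh*, *zojes*); -obo when the stem ends in a voiced consonant (*makekoz*, *afol*); -e when the stem ends in a vowel (*ege*, *ruvi*).
*wari* — final sound /i/ (a vowel) → -e → *warie*.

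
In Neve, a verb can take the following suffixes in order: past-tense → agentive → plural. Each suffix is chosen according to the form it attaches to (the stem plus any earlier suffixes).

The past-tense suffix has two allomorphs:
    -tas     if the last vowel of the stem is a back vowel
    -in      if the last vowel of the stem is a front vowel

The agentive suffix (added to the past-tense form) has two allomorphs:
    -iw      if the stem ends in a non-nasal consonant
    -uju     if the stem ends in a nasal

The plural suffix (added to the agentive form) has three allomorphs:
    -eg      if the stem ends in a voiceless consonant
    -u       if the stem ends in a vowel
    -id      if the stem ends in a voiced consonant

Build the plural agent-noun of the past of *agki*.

agkiinujuu

Since the last vowel of *agki* is /i/ (a front vowel), it takes -in, giving *agkiin*.
Since the final consonant of the past-tense form *agkiin* is /n/ (a nasal), it takes -uju, giving *agkiinuju*.
The final sound of the agentive form *agkiinuju* is /u/, which is a vowel, so the plural suffix is -u, giving *agkiinujuu*.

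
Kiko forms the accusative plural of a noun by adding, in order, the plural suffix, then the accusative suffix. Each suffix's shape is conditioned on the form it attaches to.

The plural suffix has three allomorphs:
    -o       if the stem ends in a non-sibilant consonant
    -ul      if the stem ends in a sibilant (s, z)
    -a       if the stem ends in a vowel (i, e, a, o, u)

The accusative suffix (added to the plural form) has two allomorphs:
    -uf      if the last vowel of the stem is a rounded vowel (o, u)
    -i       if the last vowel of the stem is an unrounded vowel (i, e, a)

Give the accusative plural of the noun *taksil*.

taksilouf

The final sound of *taksil* is /l/, which is a non-sibilant consonant, so the plural suffix is -o, giving *taksilo*.
The plural form *taksilo*: last vowel = /o/, a rounded vowel → -uf → *taksilouf*.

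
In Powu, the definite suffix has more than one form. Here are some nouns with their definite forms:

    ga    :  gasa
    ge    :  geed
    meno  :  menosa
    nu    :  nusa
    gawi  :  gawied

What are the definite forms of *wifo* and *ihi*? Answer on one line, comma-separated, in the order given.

The pattern is front/back vowel harmony: -ed when the last vowel of the stem is a front vowel (*ge*, *gawi*); -sa when the last vowel of the stem is a back vowel (*ga*, *meno*, *nu*).
The last vowel of *wifo* is /o/, which is a back vowel, so the suffix is -sa, giving *wifosa*.
Since the last vowel of *ihi* is /i/ (a front vowel), it takes -ed, giving *ihied*.

wifosa, ihied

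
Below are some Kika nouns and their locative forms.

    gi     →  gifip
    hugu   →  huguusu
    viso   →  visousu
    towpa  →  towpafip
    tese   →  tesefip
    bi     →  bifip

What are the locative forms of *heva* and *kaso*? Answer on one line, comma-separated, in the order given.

hevafip, kasousu

The alternation tracks the last vowel of the stem — -usu when the last vowel of the stem is a rounded vowel (*hugu*, *viso*); -fip when the last vowel of the stem is an unrounded vowel (*gi*, *towpa*, *tese*, *bi*).
*heva*: last vowel = /a/, an unrounded vowel → -fip → *hevafip*.
*kaso*: last vowel = /o/, a rounded vowel → -usu → *kasousu*.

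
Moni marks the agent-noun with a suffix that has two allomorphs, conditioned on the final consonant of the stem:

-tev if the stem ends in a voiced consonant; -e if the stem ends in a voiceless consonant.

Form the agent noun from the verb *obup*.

The final consonant of *obup* is /p/, which is voiceless, so the suffix is -e, giving *obupe*.

obupe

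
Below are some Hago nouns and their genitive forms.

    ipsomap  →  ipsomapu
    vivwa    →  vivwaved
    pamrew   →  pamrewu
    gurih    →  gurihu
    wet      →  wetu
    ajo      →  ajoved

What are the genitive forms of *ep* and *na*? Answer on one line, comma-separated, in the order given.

epu, naved

The alternation tracks the final sound of the stem — -u when the stem ends in a consonant (*ipsomap*, *pamrew*, *gurih*, *wet*); -ved when the stem ends in a vowel (*vivwa*, *ajo*).
*ep* — final sound /p/ (a consonant) → -u → *epu*.
*na*: final sound = /a/, a vowel → -ved → *naved*.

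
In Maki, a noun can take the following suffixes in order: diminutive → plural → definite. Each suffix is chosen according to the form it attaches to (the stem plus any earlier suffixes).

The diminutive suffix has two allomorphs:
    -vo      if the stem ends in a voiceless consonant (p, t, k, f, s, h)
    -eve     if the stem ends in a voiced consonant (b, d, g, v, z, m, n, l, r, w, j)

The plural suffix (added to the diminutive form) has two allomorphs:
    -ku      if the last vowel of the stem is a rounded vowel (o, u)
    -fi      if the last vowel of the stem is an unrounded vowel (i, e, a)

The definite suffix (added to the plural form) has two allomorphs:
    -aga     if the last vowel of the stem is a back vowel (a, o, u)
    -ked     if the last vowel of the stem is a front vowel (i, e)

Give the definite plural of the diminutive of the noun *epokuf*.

epokufvokuaga

The final consonant of *epokuf* is /f/, which is voiceless, so the diminutive suffix is -vo, giving *epokufvo*.
The last vowel of the diminutive form *epokufvo* is /o/, which is a rounded vowel, so the plural suffix is -ku, giving *epokufvoku*.
The plural form *epokufvoku*: last vowel = /u/, a back vowel → -aga → *epokufvokuaga*.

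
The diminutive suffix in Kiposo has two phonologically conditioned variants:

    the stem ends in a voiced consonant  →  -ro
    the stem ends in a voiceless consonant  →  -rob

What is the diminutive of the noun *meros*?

merosrob

*meros* — final consonant /s/ (voiceless) → -rob → *merosrob*.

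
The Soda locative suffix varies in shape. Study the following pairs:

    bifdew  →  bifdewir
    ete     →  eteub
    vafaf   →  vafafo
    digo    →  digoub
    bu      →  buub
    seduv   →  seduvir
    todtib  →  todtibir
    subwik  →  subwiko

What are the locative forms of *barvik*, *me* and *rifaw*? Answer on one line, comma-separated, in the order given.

barviko, meub, rifawir

Looking at the final sound of each stem: -o when the stem ends in a voiceless consonant (*vafaf*, *subwik*); -ir when the stem ends in a voiced consonant (*bifdew*, *seduv*, *todtib*); -ub when the stem ends in a vowel (*ete*, *digo*, *bu*).
*barvik*: final sound = /k/, a voiceless consonant → -o → *barviko*.
Since the final sound of *me* is /e/ (a vowel), it takes -ub, giving *meub*.
Since the final sound of *rifaw* is /w/ (a voiced consonant), it takes -ir, giving *rifawir*.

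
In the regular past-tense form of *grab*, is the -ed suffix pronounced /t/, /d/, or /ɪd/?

The stem *grab* ends in a voiced sound other than /d/.
The -ed suffix is realized as /ɪd/ after /t, d/; as /t/ after other voiceless consonants; and as /d/ after other voiced sounds.
So -ed on *grab* is pronounced /d/.

/d/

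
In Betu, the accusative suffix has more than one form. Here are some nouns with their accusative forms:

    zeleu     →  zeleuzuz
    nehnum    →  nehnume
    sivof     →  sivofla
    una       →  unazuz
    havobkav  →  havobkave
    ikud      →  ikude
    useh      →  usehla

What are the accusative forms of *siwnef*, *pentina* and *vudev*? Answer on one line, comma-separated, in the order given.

The suffix is conditioned by the final sound: -la when the stem ends in a voiceless consonant (*sivof*, *useh*); -e when the stem ends in a voiced consonant (*nehnum*, *havobkav*, *ikud*); -zuz when the stem ends in a vowel (*zeleu*, *una*).
Since the final sound of *siwnef* is /f/ (a voiceless consonant), it takes -la, giving *siwnefla*.
Since the final sound of *pentina* is /a/ (a vowel), it takes -zuz, giving *pentinazuz*.
*vudev* — final sound /v/ (a voiced consonant) → -e → *vudeve*.

siwnefla, pentinazuz, vudeve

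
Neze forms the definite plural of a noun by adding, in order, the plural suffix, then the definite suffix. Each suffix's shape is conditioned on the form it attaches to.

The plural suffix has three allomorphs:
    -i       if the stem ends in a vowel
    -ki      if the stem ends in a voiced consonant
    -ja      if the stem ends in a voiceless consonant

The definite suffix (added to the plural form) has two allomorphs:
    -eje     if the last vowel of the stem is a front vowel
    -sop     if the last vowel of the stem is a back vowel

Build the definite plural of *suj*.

The final sound of *suj* is /j/, which is a voiced consonant, so the plural suffix is -ki, giving *sujki*.
Since the last vowel of the plural form *sujki* is /i/ (a front vowel), it takes -eje, giving *sujkieje*.

sujkieje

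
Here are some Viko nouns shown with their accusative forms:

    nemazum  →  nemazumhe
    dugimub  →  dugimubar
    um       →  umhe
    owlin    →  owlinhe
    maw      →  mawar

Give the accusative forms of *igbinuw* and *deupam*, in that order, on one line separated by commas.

The alternation tracks the final consonant of the stem — -he when the stem ends in a nasal (*nemazum*, *um*, *owlin*); -ar when the stem ends in a non-nasal consonant (*dugimub*, *maw*).
*igbinuw*: final consonant = /w/, non-nasal → -ar → *igbinuwar*.
The final consonant of *deupam* is /m/, which is a nasal, so the suffix is -he, giving *deupamhe*.

igbinuwar, deupamhe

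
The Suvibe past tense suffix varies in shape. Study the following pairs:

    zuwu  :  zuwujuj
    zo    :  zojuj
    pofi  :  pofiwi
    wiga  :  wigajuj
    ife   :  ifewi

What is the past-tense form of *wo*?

Looking at the last vowel of each stem: -wi when the last vowel of the stem is a front vowel (*pofi*, *ife*); -juj when the last vowel of the stem is a back vowel (*zuwu*, *zo*, *wiga*).
*wo*: last vowel = /o/, a back vowel → -juj → *wojuj*.

wojuj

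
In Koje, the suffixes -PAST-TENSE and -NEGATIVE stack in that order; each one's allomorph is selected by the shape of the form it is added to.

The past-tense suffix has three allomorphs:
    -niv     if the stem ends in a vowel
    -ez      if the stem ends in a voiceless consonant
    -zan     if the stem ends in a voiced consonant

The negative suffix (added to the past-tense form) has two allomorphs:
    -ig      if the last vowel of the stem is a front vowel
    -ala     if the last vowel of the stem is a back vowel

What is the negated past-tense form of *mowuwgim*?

mowuwgimzanala

*mowuwgim*: final sound = /m/, a voiced consonant → -zan → *mowuwgimzan*.
The past-tense form *mowuwgimzan* — last vowel /a/ (a back vowel) → -ala → *mowuwgimzanala*.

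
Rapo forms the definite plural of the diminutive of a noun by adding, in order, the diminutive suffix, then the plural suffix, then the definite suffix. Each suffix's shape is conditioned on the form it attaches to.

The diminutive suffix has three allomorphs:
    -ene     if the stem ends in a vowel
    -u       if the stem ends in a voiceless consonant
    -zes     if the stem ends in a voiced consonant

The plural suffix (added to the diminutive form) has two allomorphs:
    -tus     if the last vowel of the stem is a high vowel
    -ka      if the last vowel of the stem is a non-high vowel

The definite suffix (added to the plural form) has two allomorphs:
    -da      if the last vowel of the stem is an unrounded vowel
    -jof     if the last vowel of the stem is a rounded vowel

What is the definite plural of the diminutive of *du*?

duenekada

The final sound of *du* is /u/, which is a vowel, so the diminutive suffix is -ene, giving *duene*.
The diminutive form *duene*: last vowel = /e/, a non-high vowel → -ka → *dueneka*.
The last vowel of the plural form *dueneka* is /a/, which is an unrounded vowel, so the definite suffix is -da, giving *duenekada*.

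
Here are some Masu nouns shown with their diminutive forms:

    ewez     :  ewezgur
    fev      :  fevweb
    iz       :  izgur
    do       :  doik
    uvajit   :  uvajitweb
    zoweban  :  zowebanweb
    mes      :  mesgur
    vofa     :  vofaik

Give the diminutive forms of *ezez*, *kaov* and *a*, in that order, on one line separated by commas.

The suffix is conditioned by the final sound: -gur when the stem ends in a sibilant (*ewez*, *iz*, *mes*); -web when the stem ends in a non-sibilant consonant (*fev*, *uvajit*, *zoweban*); -ik when the stem ends in a vowel (*do*, *vofa*).
*ezez* — final sound /z/ (a sibilant) → -gur → *ezezgur*.
Since the final sound of *kaov* is /v/ (a non-sibilant consonant), it takes -web, giving *kaovweb*.
*a*: final sound = /a/, a vowel → -ik → *aik*.

ezezgur, kaovweb, aik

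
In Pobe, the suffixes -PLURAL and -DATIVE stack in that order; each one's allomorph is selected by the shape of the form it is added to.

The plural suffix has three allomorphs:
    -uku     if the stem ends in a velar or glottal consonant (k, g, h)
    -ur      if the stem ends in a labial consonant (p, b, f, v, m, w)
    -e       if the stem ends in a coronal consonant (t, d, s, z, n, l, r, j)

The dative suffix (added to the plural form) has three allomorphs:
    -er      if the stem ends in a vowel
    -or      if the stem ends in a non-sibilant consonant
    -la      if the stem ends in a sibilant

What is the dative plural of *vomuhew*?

Since the final consonant of *vomuhew* is /w/ (labial), it takes -ur, giving *vomuhewur*.
The plural form *vomuhewur*: final sound = /r/, a non-sibilant consonant → -or → *vomuhewuror*.

vomuhewuror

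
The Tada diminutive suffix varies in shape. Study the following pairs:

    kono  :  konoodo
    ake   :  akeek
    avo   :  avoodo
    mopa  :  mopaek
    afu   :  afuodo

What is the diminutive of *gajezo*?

gajezoodo

The pattern is rounding harmony: -odo when the last vowel of the stem is a rounded vowel (*kono*, *avo*, *afu*); -ek when the last vowel of the stem is an unrounded vowel (*ake*, *mopa*).
Since the last vowel of *gajezo* is /o/ (a rounded vowel), it takes -odo, giving *gajezoodo*.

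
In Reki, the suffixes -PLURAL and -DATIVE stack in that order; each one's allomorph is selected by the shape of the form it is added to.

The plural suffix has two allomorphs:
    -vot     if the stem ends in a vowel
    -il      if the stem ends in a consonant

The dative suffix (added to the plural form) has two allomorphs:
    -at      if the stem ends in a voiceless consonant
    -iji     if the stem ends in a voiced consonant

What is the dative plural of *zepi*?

zepivotat

The final sound of *zepi* is /i/, which is a vowel, so the plural suffix is -vot, giving *zepivot*.
Since the final consonant of the plural form *zepivot* is /t/ (voiceless), it takes -at, giving *zepivotat*.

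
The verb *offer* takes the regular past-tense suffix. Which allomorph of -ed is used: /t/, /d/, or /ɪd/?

The stem *offer* ends in a voiced sound other than /d/.
The -ed suffix is realized as /ɪd/ after /t, d/; as /t/ after other voiceless consonants; and as /d/ after other voiced sounds.
So -ed on *offer* is pronounced /d/.

/d/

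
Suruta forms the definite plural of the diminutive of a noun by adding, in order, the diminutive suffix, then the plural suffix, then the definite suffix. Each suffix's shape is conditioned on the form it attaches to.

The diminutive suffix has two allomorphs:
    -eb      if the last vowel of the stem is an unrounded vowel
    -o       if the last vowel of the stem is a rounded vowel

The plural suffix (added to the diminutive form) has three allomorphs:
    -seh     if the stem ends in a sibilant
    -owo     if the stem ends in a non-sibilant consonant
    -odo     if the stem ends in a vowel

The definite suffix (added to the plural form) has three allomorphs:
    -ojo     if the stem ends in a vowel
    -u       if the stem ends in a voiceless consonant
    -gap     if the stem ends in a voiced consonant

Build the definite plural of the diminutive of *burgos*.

*burgos* — last vowel /o/ (a rounded vowel) → -o → *burgoso*.
The diminutive form *burgoso*: final sound = /o/, a vowel → -odo → *burgosoodo*.
The plural form *burgosoodo*: final sound = /o/, a vowel → -ojo → *burgosoodoojo*.

burgosoodoojo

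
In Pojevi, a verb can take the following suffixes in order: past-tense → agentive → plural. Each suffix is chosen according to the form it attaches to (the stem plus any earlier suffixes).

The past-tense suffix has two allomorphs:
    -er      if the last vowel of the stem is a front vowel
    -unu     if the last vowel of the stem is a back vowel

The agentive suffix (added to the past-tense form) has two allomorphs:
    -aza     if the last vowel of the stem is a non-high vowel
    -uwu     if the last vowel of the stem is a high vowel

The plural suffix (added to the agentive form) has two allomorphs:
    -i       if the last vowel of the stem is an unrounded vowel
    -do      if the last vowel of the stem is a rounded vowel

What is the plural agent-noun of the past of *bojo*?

*bojo*: last vowel = /o/, a back vowel → -unu → *bojounu*.
The past-tense form *bojounu* — last vowel /u/ (a high vowel) → -uwu → *bojounuuwu*.
The agentive form *bojounuuwu* — last vowel /u/ (a rounded vowel) → -do → *bojounuuwudo*.

bojounuuwudo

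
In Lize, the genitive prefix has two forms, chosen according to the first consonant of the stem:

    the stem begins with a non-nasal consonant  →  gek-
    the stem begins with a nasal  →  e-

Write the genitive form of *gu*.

*gu* — first consonant /g/ (non-nasal) → gek- → *gekgu*.

gekgu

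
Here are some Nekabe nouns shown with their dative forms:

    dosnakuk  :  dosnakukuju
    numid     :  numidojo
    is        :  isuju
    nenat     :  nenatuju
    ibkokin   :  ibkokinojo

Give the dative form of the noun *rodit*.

The suffix is conditioned by the final consonant: -uju when the stem ends in a voiceless consonant (*dosnakuk*, *is*, *nenat*); -ojo when the stem ends in a voiced consonant (*numid*, *ibkokin*).
The final consonant of *rodit* is /t/, which is voiceless, so the suffix is -uju, giving *rodituju*.

rodituju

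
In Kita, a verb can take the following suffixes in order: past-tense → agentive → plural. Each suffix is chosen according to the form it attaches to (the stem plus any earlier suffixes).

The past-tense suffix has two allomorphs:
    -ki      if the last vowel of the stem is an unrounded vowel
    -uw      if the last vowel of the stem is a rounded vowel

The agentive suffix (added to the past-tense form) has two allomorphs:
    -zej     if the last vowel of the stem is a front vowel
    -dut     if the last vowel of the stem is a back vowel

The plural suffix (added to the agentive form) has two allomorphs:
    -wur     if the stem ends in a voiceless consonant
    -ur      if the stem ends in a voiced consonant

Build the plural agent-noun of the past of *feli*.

*feli*: last vowel = /i/, an unrounded vowel → -ki → *feliki*.
The last vowel of the past-tense form *feliki* is /i/, which is a front vowel, so the agentive suffix is -zej, giving *felikizej*.
Since the final consonant of the agentive form *felikizej* is /j/ (voiced), it takes -ur, giving *felikizejur*.

felikizejur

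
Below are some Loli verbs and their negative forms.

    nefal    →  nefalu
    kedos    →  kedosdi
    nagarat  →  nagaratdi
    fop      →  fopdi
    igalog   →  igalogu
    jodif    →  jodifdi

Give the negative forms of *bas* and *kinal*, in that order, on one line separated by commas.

Looking at the final consonant of each stem: -di when the stem ends in a voiceless consonant (*kedos*, *nagarat*, *fop*, *jodif*); -u when the stem ends in a voiced consonant (*nefal*, *igalog*).
Since the final consonant of *bas* is /s/ (voiceless), it takes -di, giving *basdi*.
*kinal* — final consonant /l/ (voiced) → -u → *kinalu*.

basdi, kinalu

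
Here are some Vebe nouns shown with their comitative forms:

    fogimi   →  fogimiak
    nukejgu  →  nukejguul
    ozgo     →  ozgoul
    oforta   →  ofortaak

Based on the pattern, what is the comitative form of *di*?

Looking at the last vowel of each stem: -ul when the last vowel of the stem is a rounded vowel (*nukejgu*, *ozgo*); -ak when the last vowel of the stem is an unrounded vowel (*fogimi*, *oforta*).
*di* — last vowel /i/ (an unrounded vowel) → -ak → *diak*.

diak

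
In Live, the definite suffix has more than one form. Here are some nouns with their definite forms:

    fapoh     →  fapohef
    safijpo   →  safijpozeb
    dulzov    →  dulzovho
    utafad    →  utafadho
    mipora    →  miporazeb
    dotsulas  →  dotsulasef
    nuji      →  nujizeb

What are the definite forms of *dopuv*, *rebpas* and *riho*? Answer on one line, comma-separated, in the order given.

dopuvho, rebpasef, rihozeb

The alternation tracks the final sound of the stem — -ef when the stem ends in a voiceless consonant (*fapoh*, *dotsulas*); -ho when the stem ends in a voiced consonant (*dulzov*, *utafad*); -zeb when the stem ends in a vowel (*safijpo*, *mipora*, *nuji*).
The final sound of *dopuv* is /v/, which is a voiced consonant, so the suffix is -ho, giving *dopuvho*.
*rebpas*: final sound = /s/, a voiceless consonant → -ef → *rebpasef*.
*riho* — final sound /o/ (a vowel) → -zeb → *rihozeb*.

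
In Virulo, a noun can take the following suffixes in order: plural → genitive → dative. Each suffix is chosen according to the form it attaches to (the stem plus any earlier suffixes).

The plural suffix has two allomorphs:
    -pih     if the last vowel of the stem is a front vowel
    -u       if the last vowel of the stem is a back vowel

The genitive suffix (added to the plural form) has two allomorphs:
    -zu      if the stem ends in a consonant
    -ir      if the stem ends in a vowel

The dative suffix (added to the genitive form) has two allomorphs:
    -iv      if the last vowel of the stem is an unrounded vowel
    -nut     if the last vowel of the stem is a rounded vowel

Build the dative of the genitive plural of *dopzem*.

*dopzem* — last vowel /e/ (a front vowel) → -pih → *dopzempih*.
The final sound of the plural form *dopzempih* is /h/, which is a consonant, so the genitive suffix is -zu, giving *dopzempihzu*.
The genitive form *dopzempihzu*: last vowel = /u/, a rounded vowel → -nut → *dopzempihzunut*.

dopzempihzunut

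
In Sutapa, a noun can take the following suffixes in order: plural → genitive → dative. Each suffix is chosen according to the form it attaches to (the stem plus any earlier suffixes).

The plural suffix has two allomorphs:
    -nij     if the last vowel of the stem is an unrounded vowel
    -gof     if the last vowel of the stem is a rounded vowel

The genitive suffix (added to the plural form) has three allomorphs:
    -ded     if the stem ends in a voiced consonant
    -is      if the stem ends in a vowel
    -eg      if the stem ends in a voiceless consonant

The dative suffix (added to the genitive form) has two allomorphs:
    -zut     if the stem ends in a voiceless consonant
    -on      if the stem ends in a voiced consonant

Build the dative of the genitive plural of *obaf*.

Since the last vowel of *obaf* is /a/ (an unrounded vowel), it takes -nij, giving *obafnij*.
The plural form *obafnij* — final sound /j/ (a voiced consonant) → -ded → *obafnijded*.
The genitive form *obafnijded* — final consonant /d/ (voiced) → -on → *obafnijdedon*.

obafnijdedon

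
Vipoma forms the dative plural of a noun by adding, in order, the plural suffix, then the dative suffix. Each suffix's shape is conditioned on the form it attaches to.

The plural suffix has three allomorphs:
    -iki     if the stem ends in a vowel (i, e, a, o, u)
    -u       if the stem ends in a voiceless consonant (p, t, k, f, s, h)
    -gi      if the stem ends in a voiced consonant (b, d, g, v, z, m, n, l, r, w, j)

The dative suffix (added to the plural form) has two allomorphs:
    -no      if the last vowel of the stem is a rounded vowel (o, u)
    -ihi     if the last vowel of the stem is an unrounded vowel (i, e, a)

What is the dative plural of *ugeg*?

ugeggiihi

*ugeg*: final sound = /g/, a voiced consonant → -gi → *ugeggi*.
The plural form *ugeggi*: last vowel = /i/, an unrounded vowel → -ihi → *ugeggiihi*.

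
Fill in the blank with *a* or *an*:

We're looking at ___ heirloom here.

an

The indefinite article is chosen by the initial *sound* of the following word, not its spelling.
*heirloom* begins with the sound /ɛ/ (silent h) — a vowel sound.
So the article is *an*: We're looking at an heirloom here.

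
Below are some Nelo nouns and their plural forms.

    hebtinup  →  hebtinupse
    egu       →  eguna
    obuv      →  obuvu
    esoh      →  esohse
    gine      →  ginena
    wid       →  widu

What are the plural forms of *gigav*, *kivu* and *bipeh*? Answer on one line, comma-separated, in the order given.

gigavu, kivuna, bipehse

The alternation tracks the final sound of the stem — -se when the stem ends in a voiceless consonant (*hebtinup*, *esoh*); -u when the stem ends in a voiced consonant (*obuv*, *wid*); -na when the stem ends in a vowel (*egu*, *gine*).
Since the final sound of *gigav* is /v/ (a voiced consonant), it takes -u, giving *gigavu*.
*kivu* — final sound /u/ (a vowel) → -na → *kivuna*.
Since the final sound of *bipeh* is /h/ (a voiceless consonant), it takes -se, giving *bipehse*.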